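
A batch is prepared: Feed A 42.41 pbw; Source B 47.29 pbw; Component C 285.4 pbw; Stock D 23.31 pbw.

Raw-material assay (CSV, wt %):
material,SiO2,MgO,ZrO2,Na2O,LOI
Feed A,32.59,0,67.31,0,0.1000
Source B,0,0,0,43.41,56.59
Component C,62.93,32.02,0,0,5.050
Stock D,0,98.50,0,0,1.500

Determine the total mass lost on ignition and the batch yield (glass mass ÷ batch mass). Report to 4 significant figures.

In-progress results appear, rounded to 4 significant figures, across the worked steps. The whole derivation holds full float precision at every stage — every reported figure takes a single rounding. Derived quantities, which include the totals, ignition loss, glass mass, four oxide percentages, yield, are rebuilt at full float precision, precisely as stated by problem or answer, from the batch weights on 356.8 pbw of glass.
Material-by-material LOI:
  Feed A: 42.41 × 0.001000 = 0.04241 pbw
  Source B: 47.29 × 0.5659 = 26.76 pbw
  Component C: 285.4 × 0.05050 = 14.41 pbw
  Stock D: 23.31 × 0.01500 = 0.3496 pbw
Total LOI = 41.57 pbw
Glass = batch − LOI = 398.4 − 41.57 = 356.8 pbw

LOI loss = 41.57 pbw; glass = 356.8 pbw; yield = 89.57%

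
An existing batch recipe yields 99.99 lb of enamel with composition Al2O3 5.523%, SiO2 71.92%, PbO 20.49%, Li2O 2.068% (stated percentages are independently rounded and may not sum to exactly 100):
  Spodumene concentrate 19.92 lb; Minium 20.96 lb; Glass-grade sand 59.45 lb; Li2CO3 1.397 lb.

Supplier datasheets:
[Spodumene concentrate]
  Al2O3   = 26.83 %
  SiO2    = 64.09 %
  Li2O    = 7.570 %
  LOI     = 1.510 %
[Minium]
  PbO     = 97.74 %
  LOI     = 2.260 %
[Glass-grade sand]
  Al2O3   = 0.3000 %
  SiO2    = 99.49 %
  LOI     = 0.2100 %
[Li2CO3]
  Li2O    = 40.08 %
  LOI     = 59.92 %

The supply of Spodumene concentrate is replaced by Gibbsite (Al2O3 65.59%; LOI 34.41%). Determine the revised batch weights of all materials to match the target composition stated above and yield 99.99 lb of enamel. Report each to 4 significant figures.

Exact precision is carried through every step; the intermediate values are shown with 4-significant-digit rounding across the worked steps — exactly one rounding goes into each reported number. Derived quantities (ignition loss, four oxide percentages, totals, yield, net glass mass) are rebuilt in exact precision from the batch weights at 99.99 lb of glass as given in the problem or the answer.
Oxide-by-oxide targets in 99.99 lb enamel:
  Al2O3: 5.523% × 99.99 = 5.522 lb
  SiO2: 71.92% × 99.99 = 71.91 lb
  PbO: 20.49% × 99.99 = 20.49 lb
  Li2O: 2.068% × 99.99 = 2.068 lb
Mass-balance tally per oxide on the weights just shown, at the basis given (each sum matches its target mass net of answer rounding effects):
  Al2O3: 8.089·0.6559 + 72.28·0.003000 = 5.522 lb (target 5.522 lb)
  SiO2: 72.28·0.9949 = 71.91 lb (target 71.91 lb)
  PbO: 20.96·0.9774 = 20.49 lb (target 20.49 lb)
  Li2O: 5.159·0.4008 = 2.068 lb (target 2.068 lb)
Consistency of the glass mass: Σ batch − LOI loss = 99.99 lb (summing oxide targets gives 99.99 lb; with the basis standing at 99.99 lb — rounding explains the deltas).
Batch grand total — Σ batch = 106.5 lb; loss to ignition Σ batch·LOI = 6.500 lb; yield = glass ÷ total batch = 93.90%.

Revised batch per 99.99 lb enamel:
  Gibbsite: 8.089 lb
  Minium: 20.96 lb
  Glass-grade sand: 72.28 lb
  Li2CO3: 5.159 lb
Total batch = 106.5 lb; LOI loss = 6.500 lb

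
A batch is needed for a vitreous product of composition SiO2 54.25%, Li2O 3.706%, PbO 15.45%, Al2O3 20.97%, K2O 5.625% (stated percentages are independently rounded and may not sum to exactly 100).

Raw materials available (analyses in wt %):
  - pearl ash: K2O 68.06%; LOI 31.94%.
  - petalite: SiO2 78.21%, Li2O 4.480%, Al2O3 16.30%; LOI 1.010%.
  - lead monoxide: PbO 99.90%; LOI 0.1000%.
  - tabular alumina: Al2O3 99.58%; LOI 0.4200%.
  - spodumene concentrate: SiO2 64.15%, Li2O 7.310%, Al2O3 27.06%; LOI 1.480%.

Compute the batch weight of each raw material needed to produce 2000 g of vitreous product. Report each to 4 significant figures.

Intermediates are shown, rounded to 4 significant digits, across the worked steps — the working math holds full precision through every step — each reported result is rounded exactly once. The derived quantities (LOI, the totals, glass mass, the yield, five oxide percentages) are recomputed from the weighed amounts per 2000 g of glass at exact precision, exactly as shown in either problem or answer.
Per-oxide target masses for 2000 g vitreous product:
  SiO2: 54.25% × 2000 = 1085 g
  Li2O: 3.706% × 2000 = 74.12 g
  PbO: 15.45% × 2000 = 309.0 g
  Al2O3: 20.97% × 2000 = 419.4 g
  K2O: 5.625% × 2000 = 112.5 g
Verifying the oxide balance applying the batch weights above, against the basis in use (summed amounts equal target values net of answer rounding effects):
  SiO2: 1117·0.7821 + 329.2·0.6415 = 1085 g (target 1085 g)
  Li2O: 1117·0.04480 + 329.2·0.07310 = 74.11 g (target 74.12 g)
  PbO: 309.3·0.9990 = 309.0 g (target 309.0 g)
  Al2O3: 1117·0.1630 + 148.8·0.9958 + 329.2·0.2706 = 419.3 g (target 419.4 g)
  K2O: 165.3·0.6806 = 112.5 g (target 112.5 g)
Glass-mass closure: whole batch net of LOI = 2000 g (the targets, summed, come to 2000 g; against the stated basis, 2000 g — differing by rounding only).
Adding the batch up: Σ batch = 2070 g; LOI removed, Σ of batch·LOI: 69.88 g; glass ÷ batch gives a yield of 96.62%.

Batch per 2000 g vitreous product:
  pearl ash: 165.3 g
  petalite: 1117 g
  lead monoxide: 309.3 g
  tabular alumina: 148.8 g
  spodumene concentrate: 329.2 g
Total batch = 2070 g; LOI loss = 69.88 g; yield = 96.62%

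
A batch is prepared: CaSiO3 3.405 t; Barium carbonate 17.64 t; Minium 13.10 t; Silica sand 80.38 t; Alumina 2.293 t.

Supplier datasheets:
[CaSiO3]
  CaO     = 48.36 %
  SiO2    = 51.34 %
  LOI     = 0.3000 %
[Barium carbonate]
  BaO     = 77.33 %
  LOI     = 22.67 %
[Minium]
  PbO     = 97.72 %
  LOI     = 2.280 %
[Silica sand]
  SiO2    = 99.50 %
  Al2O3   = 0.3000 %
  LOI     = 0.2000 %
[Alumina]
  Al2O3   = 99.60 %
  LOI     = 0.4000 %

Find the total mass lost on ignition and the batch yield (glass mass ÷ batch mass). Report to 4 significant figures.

LOI loss = 4.478 t; glass = 112.3 t; yield = 96.17%

All internal work maintains full float precision end to end. Intermediates appear, rounded to four significant digits, within the worked lines; every reported value is rounded only once — the derived quantities, including totals, net glass mass, the yield, ignition loss, the five compositions, are rebuilt from the batch weights per 112.3 t of glass at full precision as given in either problem or answer.
Material-by-material LOI:
  CaSiO3: 3.405 × 0.003000 = 0.01022 t
  Barium carbonate: 17.64 × 0.2267 = 3.999 t
  Minium: 13.10 × 0.02280 = 0.2987 t
  Silica sand: 80.38 × 0.002000 = 0.1608 t
  Alumina: 2.293 × 0.004000 = 0.009172 t
Total LOI = 4.478 t
Glass = batch − LOI = 116.8 − 4.478 = 112.3 t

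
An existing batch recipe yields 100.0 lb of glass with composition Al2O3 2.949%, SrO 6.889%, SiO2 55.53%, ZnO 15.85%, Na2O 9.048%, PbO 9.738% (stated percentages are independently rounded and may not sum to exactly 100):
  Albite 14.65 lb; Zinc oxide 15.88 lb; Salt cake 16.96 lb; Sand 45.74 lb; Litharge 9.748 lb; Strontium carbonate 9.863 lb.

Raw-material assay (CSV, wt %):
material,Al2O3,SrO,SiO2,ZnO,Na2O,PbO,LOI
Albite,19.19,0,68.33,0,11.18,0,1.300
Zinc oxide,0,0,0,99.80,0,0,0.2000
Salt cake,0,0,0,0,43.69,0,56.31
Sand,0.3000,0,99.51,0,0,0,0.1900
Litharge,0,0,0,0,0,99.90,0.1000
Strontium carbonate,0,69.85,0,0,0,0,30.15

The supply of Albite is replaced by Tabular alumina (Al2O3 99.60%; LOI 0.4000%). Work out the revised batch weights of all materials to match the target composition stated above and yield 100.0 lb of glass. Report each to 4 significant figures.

Revised batch per 100.0 lb glass:
  Tabular alumina: 2.793 lb
  Zinc oxide: 15.88 lb
  Salt cake: 20.71 lb
  Sand: 55.80 lb
  Litharge: 9.748 lb
  Strontium carbonate: 9.863 lb
Total batch = 114.8 lb; LOI loss = 14.79 lb

Mid-chain values are shown, rounded to 4 significant figures, when written out — the working math maintains full float precision in every operation — every reported result takes exactly one rounding — derived quantities (the six compositions, yield, ignition loss, the totals, glass mass) are carried at exact precision from the weighed amounts on 100.0 lb of glass, as written in the question or the answer.
Per-oxide target masses for 100.0 lb glass:
  Al2O3: 2.949% × 100.0 = 2.949 lb
  SrO: 6.889% × 100.0 = 6.889 lb
  SiO2: 55.53% × 100.0 = 55.53 lb
  ZnO: 15.85% × 100.0 = 15.85 lb
  Na2O: 9.048% × 100.0 = 9.048 lb
  PbO: 9.738% × 100.0 = 9.738 lb
Sums-versus-targets review per the reported batch figures, against the basis in use (sum by sum, the targets are met once rounding is allowed for):
  Al2O3: 2.793·0.9960 + 55.80·0.003000 = 2.949 lb (target 2.949 lb)
  SrO: 9.863·0.6985 = 6.889 lb (target 6.889 lb)
  SiO2: 55.80·0.9951 = 55.53 lb (target 55.53 lb)
  ZnO: 15.88·0.9980 = 15.85 lb (target 15.85 lb)
  Na2O: 20.71·0.4369 = 9.048 lb (target 9.048 lb)
  PbO: 9.748·0.9990 = 9.738 lb (target 9.738 lb)
Glass mass check: batch total minus LOI = 100.0 lb (the targets, summed, come to 100.0 lb; stated basis 100.0 lb — any gap is answer rounding).
Batch grand total — Σ batch = 114.8 lb; loss to ignition Σ batch·LOI = 14.79 lb; the yield ratio, glass ÷ batch: 87.11%.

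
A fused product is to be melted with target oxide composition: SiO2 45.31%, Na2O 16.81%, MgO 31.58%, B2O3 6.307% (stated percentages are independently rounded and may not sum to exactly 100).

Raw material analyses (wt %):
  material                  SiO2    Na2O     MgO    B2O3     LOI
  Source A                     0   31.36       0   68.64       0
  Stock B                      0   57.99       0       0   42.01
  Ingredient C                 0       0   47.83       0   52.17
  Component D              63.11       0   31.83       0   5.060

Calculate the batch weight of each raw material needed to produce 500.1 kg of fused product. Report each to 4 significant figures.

Batch per 500.1 kg fused product:
  Source A: 45.95 kg
  Stock B: 120.1 kg
  Ingredient C: 91.25 kg
  Component D: 359.0 kg
Total batch = 616.3 kg; LOI loss = 116.2 kg; yield = 81.14%

Rounding to four significant figures applies to every mid-chain value as displayed; every computation holds full float precision through every step — a single rounding produces each reported figure. The derived quantities, including four oxide percentages, the totals, glass mass, ignition loss, the yield, are recomputed from the batch weights at 500.1 kg of glass in full float precision as given in question or answer.
The oxide mass targets at 500.1 kg fused product:
  SiO2: 45.31% × 500.1 = 226.6 kg
  Na2O: 16.81% × 500.1 = 84.07 kg
  MgO: 31.58% × 500.1 = 157.9 kg
  B2O3: 6.307% × 500.1 = 31.54 kg
Verifying the oxide balance applying the batch weights above, for the quoted basis mass (oxide sums agree with the targets within answer rounding):
  SiO2: 359.0·0.6311 = 226.6 kg (target 226.6 kg)
  Na2O: 45.95·0.3136 + 120.1·0.5799 = 84.06 kg (target 84.07 kg)
  MgO: 91.25·0.4783 + 359.0·0.3183 = 157.9 kg (target 157.9 kg)
  B2O3: 45.95·0.6864 = 31.54 kg (target 31.54 kg)
Glass-mass bookkeeping: batch total minus LOI = 500.1 kg (targets for the oxides total 500.1 kg; with the basis standing at 500.1 kg — deltas are rounding alone).
Adding the batch up: Σ batch = 616.3 kg; the LOI term Σ batch·LOI equals 116.2 kg; as yield: glass ÷ batch → 81.14%.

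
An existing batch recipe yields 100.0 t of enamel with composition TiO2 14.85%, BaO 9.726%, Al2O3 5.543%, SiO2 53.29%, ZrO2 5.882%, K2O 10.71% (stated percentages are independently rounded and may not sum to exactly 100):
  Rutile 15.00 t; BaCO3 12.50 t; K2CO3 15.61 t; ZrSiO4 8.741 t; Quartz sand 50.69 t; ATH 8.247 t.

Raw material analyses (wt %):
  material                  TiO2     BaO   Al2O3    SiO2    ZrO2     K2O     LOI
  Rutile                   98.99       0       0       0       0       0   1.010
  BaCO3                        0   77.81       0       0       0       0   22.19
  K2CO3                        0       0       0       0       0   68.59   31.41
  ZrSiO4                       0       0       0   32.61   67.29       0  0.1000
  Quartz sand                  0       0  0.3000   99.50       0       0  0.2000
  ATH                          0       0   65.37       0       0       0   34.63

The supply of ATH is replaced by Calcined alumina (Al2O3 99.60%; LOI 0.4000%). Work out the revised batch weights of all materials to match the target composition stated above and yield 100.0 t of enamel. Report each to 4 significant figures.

Revised batch per 100.0 t enamel:
  Rutile: 15.00 t
  BaCO3: 12.50 t
  K2CO3: 15.61 t
  ZrSiO4: 8.741 t
  Quartz sand: 50.69 t
  Calcined alumina: 5.413 t
Total batch = 108.0 t; LOI loss = 7.960 t

All arithmetic carries exact precision at all times; in-progress results appear rounded off to 4 significant figures between the steps; a single rounding produces each reported number; the derived quantities are recomputed at exact precision (glass mass, ignition loss, the six compositions, the yield, the totals) from the batch weights per 100.0 t of glass as set out in the problem or the answer.
Oxide-by-oxide targets in 100.0 t enamel:
  TiO2: 14.85% × 100.0 = 14.85 t
  BaO: 9.726% × 100.0 = 9.726 t
  Al2O3: 5.543% × 100.0 = 5.543 t
  SiO2: 53.29% × 100.0 = 53.29 t
  ZrO2: 5.882% × 100.0 = 5.882 t
  K2O: 10.71% × 100.0 = 10.71 t
Mass-balance tally per oxide using the reported weights, relative to the basis at hand (oxide sums agree with the targets once rounding is allowed for):
  TiO2: 15.00·0.9899 = 14.85 t (target 14.85 t)
  BaO: 12.50·0.7781 = 9.726 t (target 9.726 t)
  Al2O3: 50.69·0.003000 + 5.413·0.9960 = 5.543 t (target 5.543 t)
  SiO2: 8.741·0.3261 + 50.69·0.9950 = 53.29 t (target 53.29 t)
  ZrO2: 8.741·0.6729 = 5.882 t (target 5.882 t)
  K2O: 15.61·0.6859 = 10.71 t (target 10.71 t)
Glass mass check: the batch minus its LOI: 99.99 t (per-oxide target masses sum to 100.0 t; versus the stated basis of 100.0 t — a pure rounding effect).
Adding the batch up: Σ batch = 108.0 t; LOI removed, Σ of batch·LOI: 7.960 t; glass ÷ batch gives a yield of 92.63%.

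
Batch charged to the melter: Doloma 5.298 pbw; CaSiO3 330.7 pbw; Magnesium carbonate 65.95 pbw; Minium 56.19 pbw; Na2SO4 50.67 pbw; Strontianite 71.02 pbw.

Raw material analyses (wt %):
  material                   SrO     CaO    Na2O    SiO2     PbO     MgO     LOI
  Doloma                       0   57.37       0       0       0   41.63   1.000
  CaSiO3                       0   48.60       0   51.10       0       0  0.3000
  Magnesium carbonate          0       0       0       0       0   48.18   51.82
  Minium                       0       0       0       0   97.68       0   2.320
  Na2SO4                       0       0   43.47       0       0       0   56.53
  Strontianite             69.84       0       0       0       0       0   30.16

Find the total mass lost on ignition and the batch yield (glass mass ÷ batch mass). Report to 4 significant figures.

LOI loss = 86.59 pbw; glass = 493.2 pbw; yield = 85.07%

Values along the way appear, with 4-significant-figure rounding, as written; each numeric step carries full precision throughout — every reported result is rounded only once. The derived quantities, including six oxide percentages, the totals, yield, glass mass, LOI, are carried from the weighed amounts at 493.2 pbw of glass in full float precision as quoted within either problem or answer.
Per-material ignition loss:
  Doloma: 5.298 × 0.01000 = 0.05298 pbw
  CaSiO3: 330.7 × 0.003000 = 0.9921 pbw
  Magnesium carbonate: 65.95 × 0.5182 = 34.18 pbw
  Minium: 56.19 × 0.02320 = 1.304 pbw
  Na2SO4: 50.67 × 0.5653 = 28.64 pbw
  Strontianite: 71.02 × 0.3016 = 21.42 pbw
Total LOI = 86.59 pbw
Glass = batch − LOI = 579.8 − 86.59 = 493.2 pbw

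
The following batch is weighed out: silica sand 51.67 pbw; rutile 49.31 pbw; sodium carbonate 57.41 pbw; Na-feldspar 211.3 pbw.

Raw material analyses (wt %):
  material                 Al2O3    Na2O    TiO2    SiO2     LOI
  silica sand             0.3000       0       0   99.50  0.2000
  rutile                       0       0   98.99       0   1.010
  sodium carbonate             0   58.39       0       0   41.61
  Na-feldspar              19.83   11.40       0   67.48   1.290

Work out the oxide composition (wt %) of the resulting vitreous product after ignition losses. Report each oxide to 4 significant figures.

Glass mass = 342.5 pbw (batch 369.7 − LOI 27.22).
Composition: Al2O3 12.28%, Na2O 16.82%, TiO2 14.25%, SiO2 56.65%

The intermediate values are displayed, rounded to four significant digits, in the printout; the working math runs at full float precision through every step — a single rounding yields each reported result — derived quantities, which include the totals, net glass mass, ignition loss, the four compositions, the yield, are computed in full float precision, precisely as stated by problem or answer, using the weight values per 342.5 pbw of glass.
Oxide-by-oxide delivered mass:
  Al2O3: 51.67·0.003000 + 211.3·0.1983 = 42.06 pbw
  Na2O: 57.41·0.5839 + 211.3·0.1140 = 57.61 pbw
  TiO2: 49.31·0.9899 = 48.81 pbw
  SiO2: 51.67·0.9950 + 211.3·0.6748 = 194.0 pbw
LOI: 51.67·0.002000 + 49.31·0.01010 + 57.41·0.4161 + 211.3·0.01290 = 27.22 pbw
Resulting glass, batch − LOI: 369.7 − 27.22 = 342.5 pbw (the oxide masses sum to this)
wt %: oxide over glass, times 100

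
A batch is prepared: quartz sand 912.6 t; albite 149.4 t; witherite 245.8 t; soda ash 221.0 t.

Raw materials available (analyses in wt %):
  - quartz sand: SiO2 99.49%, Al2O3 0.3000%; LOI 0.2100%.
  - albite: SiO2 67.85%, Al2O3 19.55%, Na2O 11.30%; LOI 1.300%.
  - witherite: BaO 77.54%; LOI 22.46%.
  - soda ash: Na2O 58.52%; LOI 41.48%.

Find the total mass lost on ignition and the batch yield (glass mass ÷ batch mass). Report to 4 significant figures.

The intermediate values are displayed rounded to 4 significant figures in the printout; every computation carries exact precision at each step — every reported result is rounded just once. Derived quantities, including ignition loss, four oxide percentages, net glass mass, yield, the totals, are re-derived from the batch weights at 1378 t of glass at full precision, as they appear in question or answer.
Ignition loss by material:
  quartz sand: 912.6 × 0.002100 = 1.916 t
  albite: 149.4 × 0.01300 = 1.942 t
  witherite: 245.8 × 0.2246 = 55.21 t
  soda ash: 221.0 × 0.4148 = 91.67 t
Total LOI = 150.7 t
Glass = batch − LOI = 1529 − 150.7 = 1378 t

LOI loss = 150.7 t; glass = 1378 t; yield = 90.14%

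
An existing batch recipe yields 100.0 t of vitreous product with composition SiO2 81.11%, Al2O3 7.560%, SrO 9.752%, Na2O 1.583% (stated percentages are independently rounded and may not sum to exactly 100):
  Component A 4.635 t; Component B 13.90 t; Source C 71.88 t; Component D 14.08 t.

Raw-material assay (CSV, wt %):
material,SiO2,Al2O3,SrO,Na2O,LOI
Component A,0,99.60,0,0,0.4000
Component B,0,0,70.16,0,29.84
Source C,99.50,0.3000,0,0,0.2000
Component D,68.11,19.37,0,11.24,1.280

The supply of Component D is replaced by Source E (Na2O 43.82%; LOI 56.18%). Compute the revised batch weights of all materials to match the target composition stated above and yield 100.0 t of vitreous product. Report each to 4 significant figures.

The whole derivation holds exact precision end to end. Intermediates are shown (rounded to 4 significant digits) when written out — each reported result takes just one rounding. Derived quantities, which include yield, glass mass, the four compositions, the totals, LOI, are re-derived at full precision, as set out in the problem or the answer, starting from the weights on 100.0 t of glass.
The oxide mass targets at 100.0 t vitreous product:
  SiO2: 81.11% × 100.0 = 81.11 t
  Al2O3: 7.560% × 100.0 = 7.560 t
  SrO: 9.752% × 100.0 = 9.752 t
  Na2O: 1.583% × 100.0 = 1.583 t
Checking each oxide sum applying the batch weights above, relative to the basis at hand (sums match the target masses once rounding is allowed for):
  SiO2: 81.52·0.9950 = 81.11 t (target 81.11 t)
  Al2O3: 7.345·0.9960 + 81.52·0.003000 = 7.560 t (target 7.560 t)
  SrO: 13.90·0.7016 = 9.752 t (target 9.752 t)
  Na2O: 3.613·0.4382 = 1.583 t (target 1.583 t)
Glass mass check: net batch after ignition = 100.0 t (oxide target masses add up to 100.0 t; with the basis standing at 100.0 t — differing by rounding only).
Total batch = Σ batch = 106.4 t; LOI removed, Σ of batch·LOI: 6.370 t; glass ÷ batch gives a yield of 94.01%.

Revised batch per 100.0 t vitreous product:
  Component A: 7.345 t
  Component B: 13.90 t
  Source C: 81.52 t
  Source E: 3.613 t
Total batch = 106.4 t; LOI loss = 6.370 t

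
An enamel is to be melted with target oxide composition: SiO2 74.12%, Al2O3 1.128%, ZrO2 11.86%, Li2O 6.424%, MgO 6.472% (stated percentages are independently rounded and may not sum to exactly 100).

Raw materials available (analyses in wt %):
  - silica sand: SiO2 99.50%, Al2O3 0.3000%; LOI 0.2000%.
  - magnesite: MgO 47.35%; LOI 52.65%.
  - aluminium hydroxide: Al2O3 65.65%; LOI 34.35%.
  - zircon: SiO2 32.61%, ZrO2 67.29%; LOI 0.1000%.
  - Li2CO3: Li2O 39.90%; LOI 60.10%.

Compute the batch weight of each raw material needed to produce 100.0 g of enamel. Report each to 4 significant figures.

Batch per 100.0 g enamel:
  silica sand: 68.72 g
  magnesite: 13.67 g
  aluminium hydroxide: 1.404 g
  zircon: 17.63 g
  Li2CO3: 16.10 g
Total batch = 117.5 g; LOI loss = 17.51 g; yield = 85.10%

Every computation keeps full precision end to end. Intermediates are shown, rounded to four significant figures, alongside each step; every reported figure takes just one rounding — all derived quantities, including five oxide percentages, LOI, the yield, glass mass, the totals, are rebuilt starting from the weights at 100.0 g of glass in full float precision as quoted within the question or the answer.
Per-oxide target masses for 100.0 g enamel:
  SiO2: 74.12% × 100.0 = 74.12 g
  Al2O3: 1.128% × 100.0 = 1.128 g
  ZrO2: 11.86% × 100.0 = 11.86 g
  Li2O: 6.424% × 100.0 = 6.424 g
  MgO: 6.472% × 100.0 = 6.472 g
Balance tally, oxide-wise, from the weights as reported, relative to the basis at hand (target by target, the sums agree modulo rounding of the values):
  SiO2: 68.72·0.9950 + 17.63·0.3261 = 74.13 g (target 74.12 g)
  Al2O3: 68.72·0.003000 + 1.404·0.6565 = 1.128 g (target 1.128 g)
  ZrO2: 17.63·0.6729 = 11.86 g (target 11.86 g)
  Li2O: 16.10·0.3990 = 6.424 g (target 6.424 g)
  MgO: 13.67·0.4735 = 6.473 g (target 6.472 g)
Glass-mass bookkeeping: total batch − LOI = 100.0 g (the targets, summed, come to 100.0 g; the stated basis being 100.0 g — differing by rounding only).
Batch total: Σ batch = 117.5 g; LOI removed, Σ of batch·LOI: 17.51 g; glass ÷ batch gives a yield of 85.10%.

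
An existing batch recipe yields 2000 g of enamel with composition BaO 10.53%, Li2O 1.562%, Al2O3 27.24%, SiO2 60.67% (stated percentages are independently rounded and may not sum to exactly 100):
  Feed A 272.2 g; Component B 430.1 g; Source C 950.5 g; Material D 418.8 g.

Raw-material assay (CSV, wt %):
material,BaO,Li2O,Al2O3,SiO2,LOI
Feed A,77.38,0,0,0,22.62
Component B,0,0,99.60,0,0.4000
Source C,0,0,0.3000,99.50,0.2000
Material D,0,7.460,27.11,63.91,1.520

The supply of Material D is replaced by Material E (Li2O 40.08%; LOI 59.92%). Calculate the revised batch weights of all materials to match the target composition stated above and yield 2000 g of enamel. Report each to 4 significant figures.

Revised batch per 2000 g enamel:
  Feed A: 272.2 g
  Component B: 543.3 g
  Source C: 1219 g
  Material E: 77.94 g
Total batch = 2112 g; LOI loss = 112.9 g

Intermediates are displayed rounded to 4 significant digits in the working — the working math maintains full float precision all the way through — exactly one rounding lands on each reported value — the derived quantities (totals, the four compositions, ignition loss, yield, glass mass) are computed from the batch weights on 2000 g of glass at exact precision, as quoted within the problem or answer text.
The oxide mass targets at 2000 g enamel:
  BaO: 10.53% × 2000 = 210.6 g
  Li2O: 1.562% × 2000 = 31.24 g
  Al2O3: 27.24% × 2000 = 544.8 g
  SiO2: 60.67% × 2000 = 1213 g
A balance pass over the oxides, per the reported batch figures, relative to the basis at hand (sum by sum, the targets are met net of answer rounding effects):
  BaO: 272.2·0.7738 = 210.6 g (target 210.6 g)
  Li2O: 77.94·0.4008 = 31.24 g (target 31.24 g)
  Al2O3: 543.3·0.9960 + 1219·0.003000 = 544.8 g (target 544.8 g)
  SiO2: 1219·0.9950 = 1213 g (target 1213 g)
The glass-mass cross-check: whole batch net of LOI = 2000 g (targets for the oxides total 2000 g; versus the stated basis of 2000 g — gaps are rounding artifacts).
Whole-batch sum: Σ batch = 2112 g; the LOI term Σ batch·LOI equals 112.9 g; yield, glass over the total, = 94.66%.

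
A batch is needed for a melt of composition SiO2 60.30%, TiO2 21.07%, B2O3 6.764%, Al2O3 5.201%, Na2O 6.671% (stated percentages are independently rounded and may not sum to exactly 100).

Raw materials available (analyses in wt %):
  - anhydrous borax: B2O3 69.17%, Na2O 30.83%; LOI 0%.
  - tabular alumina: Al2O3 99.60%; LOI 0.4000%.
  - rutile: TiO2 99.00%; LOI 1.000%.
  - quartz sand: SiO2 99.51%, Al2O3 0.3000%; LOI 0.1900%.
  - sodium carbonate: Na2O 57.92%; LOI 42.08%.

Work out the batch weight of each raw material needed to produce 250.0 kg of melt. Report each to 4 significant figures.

Batch per 250.0 kg melt:
  anhydrous borax: 24.45 kg
  tabular alumina: 12.60 kg
  rutile: 53.21 kg
  quartz sand: 151.5 kg
  sodium carbonate: 15.78 kg
Total batch = 257.5 kg; LOI loss = 7.511 kg; yield = 97.08%

Values along the way are printed, with 4-significant-digit rounding, when written out. All internal work runs at exact precision through the solve — every reported figure is rounded a single time — derived quantities, including five oxide percentages, LOI, the totals, net glass mass, the yield, are recomputed using the weight values per 250.0 kg of glass in full float precision as quoted within the problem or the answer.
Target oxide masses per 250.0 kg melt:
  SiO2: 60.30% × 250.0 = 150.8 kg
  TiO2: 21.07% × 250.0 = 52.68 kg
  B2O3: 6.764% × 250.0 = 16.91 kg
  Al2O3: 5.201% × 250.0 = 13.00 kg
  Na2O: 6.671% × 250.0 = 16.68 kg
Balance tally, oxide-wise, applying the batch weights above, under the basis named above (oxide sums agree with the targets given rounding of the digits):
  SiO2: 151.5·0.9951 = 150.8 kg (target 150.8 kg)
  TiO2: 53.21·0.9900 = 52.68 kg (target 52.68 kg)
  B2O3: 24.45·0.6917 = 16.91 kg (target 16.91 kg)
  Al2O3: 12.60·0.9960 + 151.5·0.003000 = 13.00 kg (target 13.00 kg)
  Na2O: 24.45·0.3083 + 15.78·0.5792 = 16.68 kg (target 16.68 kg)
Glass mass check: batch total minus LOI = 250.0 kg (per-oxide target masses sum to 250.0 kg; the stated basis being 250.0 kg — a pure rounding effect).
Summing the batch: Σ batch = 257.5 kg; LOI removed, Σ of batch·LOI: 7.511 kg; the yield ratio, glass ÷ batch: 97.08%.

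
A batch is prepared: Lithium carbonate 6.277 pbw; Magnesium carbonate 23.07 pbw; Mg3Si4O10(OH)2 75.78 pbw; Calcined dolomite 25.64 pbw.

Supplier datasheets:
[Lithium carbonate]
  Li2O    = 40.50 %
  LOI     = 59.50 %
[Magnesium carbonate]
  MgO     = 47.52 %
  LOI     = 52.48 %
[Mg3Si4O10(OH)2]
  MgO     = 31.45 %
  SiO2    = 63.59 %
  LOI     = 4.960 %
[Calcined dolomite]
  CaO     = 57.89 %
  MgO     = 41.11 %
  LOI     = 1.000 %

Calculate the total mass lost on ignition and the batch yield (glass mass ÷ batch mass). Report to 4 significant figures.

Intermediates are shown (rounded to four significant figures) within the worked lines — full float precision is carried in every operation; exactly one rounding is applied to each reported value — the derived quantities are rebuilt at full precision (four oxide percentages, yield, totals, ignition loss, glass mass) using the weight values per 110.9 pbw of glass as set out in the question or the answer.
Loss on ignition, line by line:
  Lithium carbonate: 6.277 × 0.5950 = 3.735 pbw
  Magnesium carbonate: 23.07 × 0.5248 = 12.11 pbw
  Mg3Si4O10(OH)2: 75.78 × 0.04960 = 3.759 pbw
  Calcined dolomite: 25.64 × 0.01000 = 0.2564 pbw
Total LOI = 19.86 pbw
Glass = batch − LOI = 130.8 − 19.86 = 110.9 pbw

LOI loss = 19.86 pbw; glass = 110.9 pbw; yield = 84.81%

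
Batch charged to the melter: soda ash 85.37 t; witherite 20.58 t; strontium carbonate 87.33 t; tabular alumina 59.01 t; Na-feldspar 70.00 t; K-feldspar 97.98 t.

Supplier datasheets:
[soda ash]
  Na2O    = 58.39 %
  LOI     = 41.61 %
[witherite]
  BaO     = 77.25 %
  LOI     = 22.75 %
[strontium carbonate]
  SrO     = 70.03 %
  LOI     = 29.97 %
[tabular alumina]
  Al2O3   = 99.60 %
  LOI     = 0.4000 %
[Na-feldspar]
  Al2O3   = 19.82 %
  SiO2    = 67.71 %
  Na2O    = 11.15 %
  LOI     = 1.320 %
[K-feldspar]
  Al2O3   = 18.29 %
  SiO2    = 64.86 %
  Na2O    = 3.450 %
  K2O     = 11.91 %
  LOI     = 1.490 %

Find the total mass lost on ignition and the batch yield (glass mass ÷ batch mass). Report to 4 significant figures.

All arithmetic runs at full precision in every operation. Mid-chain values are shown with 4-significant-digit rounding within the worked lines. Every reported value undergoes a single rounding; the derived quantities, including ignition loss, the totals, the yield, six oxide percentages, net glass mass, are re-derived starting from the weights for 351.3 t of glass in full precision as written in the problem or the answer.
Each material's LOI contribution:
  soda ash: 85.37 × 0.4161 = 35.52 t
  witherite: 20.58 × 0.2275 = 4.682 t
  strontium carbonate: 87.33 × 0.2997 = 26.17 t
  tabular alumina: 59.01 × 0.004000 = 0.2360 t
  Na-feldspar: 70.00 × 0.01320 = 0.9240 t
  K-feldspar: 97.98 × 0.01490 = 1.460 t
Total LOI = 69.00 t
Glass = batch − LOI = 420.3 − 69.00 = 351.3 t

LOI loss = 69.00 t; glass = 351.3 t; yield = 83.58%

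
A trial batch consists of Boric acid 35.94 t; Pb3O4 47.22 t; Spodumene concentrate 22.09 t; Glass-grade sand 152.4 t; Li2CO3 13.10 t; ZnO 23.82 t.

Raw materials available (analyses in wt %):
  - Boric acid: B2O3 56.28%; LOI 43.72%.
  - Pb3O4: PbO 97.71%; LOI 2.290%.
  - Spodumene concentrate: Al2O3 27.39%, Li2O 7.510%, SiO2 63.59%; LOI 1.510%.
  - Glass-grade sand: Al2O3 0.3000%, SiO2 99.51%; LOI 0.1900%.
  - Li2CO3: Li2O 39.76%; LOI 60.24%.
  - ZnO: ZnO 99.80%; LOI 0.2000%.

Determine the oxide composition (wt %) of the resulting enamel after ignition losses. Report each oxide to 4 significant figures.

Glass mass = 269.2 t (batch 294.6 − LOI 25.36).
Composition: B2O3 7.513%, Al2O3 2.417%, Li2O 2.551%, PbO 17.14%, ZnO 8.830%, SiO2 61.55%

The working math holds full float precision from start to finish; the intermediate values are shown, with 4-significant-digit rounding, in the working; each reported result is rounded exactly once; the derived quantities (net glass mass, LOI, six oxide percentages, the totals, the yield) are computed using the weight values on 269.2 t of glass at full float precision as written in question or answer.
Per-oxide mass from batch:
  B2O3: 35.94·0.5628 = 20.23 t
  Al2O3: 22.09·0.2739 + 152.4·0.003000 = 6.508 t
  Li2O: 22.09·0.07510 + 13.10·0.3976 = 6.868 t
  PbO: 47.22·0.9771 = 46.14 t
  ZnO: 23.82·0.9980 = 23.77 t
  SiO2: 22.09·0.6359 + 152.4·0.9951 = 165.7 t
LOI: 35.94·0.4372 + 47.22·0.02290 + 22.09·0.01510 + 152.4·0.001900 + 13.10·0.6024 + 23.82·0.002000 = 25.36 t
batch − LOI leaves glass = 294.6 − 25.36 = 269.2 t (equal to the oxide-mass sum)
wt %: oxide over glass, times 100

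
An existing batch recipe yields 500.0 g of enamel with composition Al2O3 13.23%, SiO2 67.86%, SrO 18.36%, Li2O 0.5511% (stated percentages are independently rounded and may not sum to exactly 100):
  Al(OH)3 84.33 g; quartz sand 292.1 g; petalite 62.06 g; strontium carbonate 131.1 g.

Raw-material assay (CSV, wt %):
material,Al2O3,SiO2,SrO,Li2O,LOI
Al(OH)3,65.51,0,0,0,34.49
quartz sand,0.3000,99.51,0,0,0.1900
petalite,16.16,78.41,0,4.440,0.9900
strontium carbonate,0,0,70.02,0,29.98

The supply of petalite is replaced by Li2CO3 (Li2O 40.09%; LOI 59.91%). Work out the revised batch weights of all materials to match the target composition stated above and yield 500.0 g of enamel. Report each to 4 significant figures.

Revised batch per 500.0 g enamel:
  Al(OH)3: 99.42 g
  quartz sand: 341.0 g
  Li2CO3: 6.873 g
  strontium carbonate: 131.1 g
Total batch = 578.4 g; LOI loss = 78.36 g

Values along the way are displayed, rounded to four significant digits, between the steps; the whole derivation keeps full float precision throughout — each reported value undergoes a single rounding; all derived quantities are re-derived using the weight values at 500.0 g of glass in exact precision (ignition loss, net glass mass, the totals, the four compositions, the yield), exactly as shown in the question or the answer.
Target oxide masses per 500.0 g enamel:
  Al2O3: 13.23% × 500.0 = 66.15 g
  SiO2: 67.86% × 500.0 = 339.3 g
  SrO: 18.36% × 500.0 = 91.80 g
  Li2O: 0.5511% × 500.0 = 2.756 g
Sums-versus-targets review working from each reported weight, under the basis named above (sum by sum, the targets are met inside rounding margins):
  Al2O3: 99.42·0.6551 + 341.0·0.003000 = 66.15 g (target 66.15 g)
  SiO2: 341.0·0.9951 = 339.3 g (target 339.3 g)
  SrO: 131.1·0.7002 = 91.80 g (target 91.80 g)
  Li2O: 6.873·0.4009 = 2.755 g (target 2.756 g)
Glass-mass sanity pass: total charge less LOI = 500.0 g (the targets, summed, come to 500.0 g; the stated basis being 500.0 g — any gap is answer rounding).
Batch grand total — Σ batch = 578.4 g; LOI loss = Σ batch·LOI = 78.36 g; as yield: glass ÷ batch → 86.45%.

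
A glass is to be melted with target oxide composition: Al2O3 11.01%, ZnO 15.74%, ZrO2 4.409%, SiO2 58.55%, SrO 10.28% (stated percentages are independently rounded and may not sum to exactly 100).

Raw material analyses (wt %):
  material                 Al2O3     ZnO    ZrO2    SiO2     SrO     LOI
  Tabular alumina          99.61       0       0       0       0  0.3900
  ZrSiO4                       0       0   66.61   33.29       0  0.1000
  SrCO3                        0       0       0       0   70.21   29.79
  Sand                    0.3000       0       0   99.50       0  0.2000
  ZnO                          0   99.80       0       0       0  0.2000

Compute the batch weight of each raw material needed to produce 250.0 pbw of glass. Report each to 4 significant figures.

All internal work carries full precision in every operation. Values along the way appear, with 4-significant-digit rounding, on the page — every reported result receives exactly one rounding — all derived quantities, which include yield, LOI, totals, net glass mass, five oxide percentages, are carried in exact precision, precisely as stated by either problem or answer, from the weighed amounts for 250.0 pbw of glass.
The oxide mass targets at 250.0 pbw glass:
  Al2O3: 11.01% × 250.0 = 27.52 pbw
  ZnO: 15.74% × 250.0 = 39.35 pbw
  ZrO2: 4.409% × 250.0 = 11.02 pbw
  SiO2: 58.55% × 250.0 = 146.4 pbw
  SrO: 10.28% × 250.0 = 25.70 pbw
Mass-balance tally per oxide applying the batch weights above, relative to the basis at hand (summed amounts equal target values inside rounding margins):
  Al2O3: 27.21·0.9961 + 141.6·0.003000 = 27.53 pbw (target 27.52 pbw)
  ZnO: 39.43·0.9980 = 39.35 pbw (target 39.35 pbw)
  ZrO2: 16.55·0.6661 = 11.02 pbw (target 11.02 pbw)
  SiO2: 16.55·0.3329 + 141.6·0.9950 = 146.4 pbw (target 146.4 pbw)
  SrO: 36.60·0.7021 = 25.70 pbw (target 25.70 pbw)
Mass balance on the glass: net batch after ignition = 250.0 pbw (the targets, summed, come to 250.0 pbw; with the basis standing at 250.0 pbw — rounding explains the deltas).
Adding the batch up: Σ batch = 261.4 pbw; Σ batch·LOI gives LOI loss = 11.39 pbw; glass ÷ batch gives a yield of 95.64%.

Batch per 250.0 pbw glass:
  Tabular alumina: 27.21 pbw
  ZrSiO4: 16.55 pbw
  SrCO3: 36.60 pbw
  Sand: 141.6 pbw
  ZnO: 39.43 pbw
Total batch = 261.4 pbw; LOI loss = 11.39 pbw; yield = 95.64%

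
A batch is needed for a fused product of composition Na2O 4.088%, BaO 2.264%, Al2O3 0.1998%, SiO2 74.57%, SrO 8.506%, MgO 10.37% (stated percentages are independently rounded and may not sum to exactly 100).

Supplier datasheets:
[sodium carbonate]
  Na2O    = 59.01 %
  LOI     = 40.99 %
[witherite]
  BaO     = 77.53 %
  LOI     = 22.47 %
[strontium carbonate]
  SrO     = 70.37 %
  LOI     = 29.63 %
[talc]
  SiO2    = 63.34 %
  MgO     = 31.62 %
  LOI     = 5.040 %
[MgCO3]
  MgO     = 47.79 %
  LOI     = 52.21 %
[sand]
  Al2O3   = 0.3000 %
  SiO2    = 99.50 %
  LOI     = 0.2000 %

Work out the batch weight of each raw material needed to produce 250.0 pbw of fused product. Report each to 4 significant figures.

Batch per 250.0 pbw fused product:
  sodium carbonate: 17.32 pbw
  witherite: 7.300 pbw
  strontium carbonate: 30.22 pbw
  talc: 32.77 pbw
  MgCO3: 32.56 pbw
  sand: 166.5 pbw
Total batch = 286.7 pbw; LOI loss = 36.68 pbw; yield = 87.21%

In-progress results are printed rounded off to 4 significant digits in the printout — the whole derivation runs at full float precision all the way through — each reported number carries a single rounding. Derived quantities, which include yield, the totals, glass mass, the six compositions, LOI, are carried in full precision, precisely as stated by the question or the answer, starting from the weights on 250.0 pbw of glass.
Oxide mass targets, per 250.0 pbw fused product:
  Na2O: 4.088% × 250.0 = 10.22 pbw
  BaO: 2.264% × 250.0 = 5.660 pbw
  Al2O3: 0.1998% × 250.0 = 0.4995 pbw
  SiO2: 74.57% × 250.0 = 186.4 pbw
  SrO: 8.506% × 250.0 = 21.26 pbw
  MgO: 10.37% × 250.0 = 25.92 pbw
Verifying the oxide balance with the batch weights as given, relative to the basis at hand (sum by sum, the targets are met given rounding of the digits):
  Na2O: 17.32·0.5901 = 10.22 pbw (target 10.22 pbw)
  BaO: 7.300·0.7753 = 5.660 pbw (target 5.660 pbw)
  Al2O3: 166.5·0.003000 = 0.4995 pbw (target 0.4995 pbw)
  SiO2: 32.77·0.6334 + 166.5·0.9950 = 186.4 pbw (target 186.4 pbw)
  SrO: 30.22·0.7037 = 21.27 pbw (target 21.26 pbw)
  MgO: 32.77·0.3162 + 32.56·0.4779 = 25.92 pbw (target 25.92 pbw)
Glass-mass closure: batch total minus LOI = 250.0 pbw (the targets, summed, come to 250.0 pbw; the stated basis being 250.0 pbw — any gap is answer rounding).
Total batch = Σ batch = 286.7 pbw; loss to ignition Σ batch·LOI = 36.68 pbw; as yield: glass ÷ batch → 87.21%.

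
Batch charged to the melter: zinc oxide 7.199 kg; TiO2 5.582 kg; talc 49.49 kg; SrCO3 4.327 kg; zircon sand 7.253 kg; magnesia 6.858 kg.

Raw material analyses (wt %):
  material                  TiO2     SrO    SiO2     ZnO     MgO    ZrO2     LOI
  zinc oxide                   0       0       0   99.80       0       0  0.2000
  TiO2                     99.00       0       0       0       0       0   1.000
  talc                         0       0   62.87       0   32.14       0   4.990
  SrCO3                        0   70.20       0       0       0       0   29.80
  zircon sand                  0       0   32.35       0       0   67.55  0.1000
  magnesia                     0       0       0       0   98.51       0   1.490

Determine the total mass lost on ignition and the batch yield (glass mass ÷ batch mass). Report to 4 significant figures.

LOI loss = 3.939 kg; glass = 76.77 kg; yield = 95.12%

All arithmetic maintains full float precision at all times; values along the way are shown, rounded to 4 significant digits, as written. A single rounding completes each reported result; all derived quantities, which include LOI, the yield, totals, six oxide percentages, net glass mass, are rebuilt at full precision, exactly as printed in question or answer, from the batch weights on 76.77 kg of glass.
Ignition loss by material:
  zinc oxide: 7.199 × 0.002000 = 0.01440 kg
  TiO2: 5.582 × 0.01000 = 0.05582 kg
  talc: 49.49 × 0.04990 = 2.470 kg
  SrCO3: 4.327 × 0.2980 = 1.289 kg
  zircon sand: 7.253 × 0.001000 = 0.007253 kg
  magnesia: 6.858 × 0.01490 = 0.1022 kg
Total LOI = 3.939 kg
Glass = batch − LOI = 80.71 − 3.939 = 76.77 kg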